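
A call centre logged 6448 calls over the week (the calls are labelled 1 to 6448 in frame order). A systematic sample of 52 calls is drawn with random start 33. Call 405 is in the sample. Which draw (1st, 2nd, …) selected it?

k = 6448/52 = 124
position = (405 − 33)/124 + 1 = 372/124 + 1 = 3 + 1 = 4

4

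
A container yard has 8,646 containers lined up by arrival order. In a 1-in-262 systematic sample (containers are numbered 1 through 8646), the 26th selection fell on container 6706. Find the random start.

156

k = 262
r = 6706 − (26−1)×262 = 6706 − 6550 = 156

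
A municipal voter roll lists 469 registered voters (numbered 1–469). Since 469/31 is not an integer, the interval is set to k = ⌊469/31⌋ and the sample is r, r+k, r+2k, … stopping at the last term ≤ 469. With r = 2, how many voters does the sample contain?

32

k = ⌊469/31⌋ = 15
Achieved size = ⌊(469 − 2)/15⌋ + 1 = ⌊467/15⌋ + 1 = 31 + 1 = 32
(last selection: 2 + 31×15 = 467 ≤ 469; next would be 482 > 469)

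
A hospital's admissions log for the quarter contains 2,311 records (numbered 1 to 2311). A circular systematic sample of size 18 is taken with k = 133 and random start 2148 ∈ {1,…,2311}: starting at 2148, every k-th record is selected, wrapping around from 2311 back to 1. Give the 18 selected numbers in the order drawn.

2148, 2281, 103, 236, 369, 502, 635, 768, 901, 1034, 1167, 1300, 1433, 1566, 1699, 1832, 1965, 2098

Selection 1: 2148
Selection 2: 2148 + 133 = 2281
Selection 3: 2281 + 133 = 2414 → 2414 − 2311 = 103
Selection 4: 103 + 133 = 236
Selection 5: 236 + 133 = 369
Selection 6: 369 + 133 = 502
Selection 7: 502 + 133 = 635
Selection 8: 635 + 133 = 768
Selection 9: 768 + 133 = 901
Selection 10: 901 + 133 = 1034
Selection 11: 1034 + 133 = 1167
Selection 12: 1167 + 133 = 1300
Selection 13: 1300 + 133 = 1433
Selection 14: 1433 + 133 = 1566
Selection 15: 1566 + 133 = 1699
Selection 16: 1699 + 133 = 1832
Selection 17: 1832 + 133 = 1965
Selection 18: 1965 + 133 = 2098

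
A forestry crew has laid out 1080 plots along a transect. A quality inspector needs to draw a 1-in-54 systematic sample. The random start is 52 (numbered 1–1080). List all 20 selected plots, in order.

52, 106, 160, 214, 268, 322, 376, 430, 484, 538, 592, 646, 700, 754, 808, 862, 916, 970, 1024, 1078

plot 1: 52
plot 2: 52 + 54 = 106
plot 3: 106 + 54 = 160
plot 4: 160 + 54 = 214
plot 5: 214 + 54 = 268
plot 6: 268 + 54 = 322
plot 7: 322 + 54 = 376
plot 8: 376 + 54 = 430
plot 9: 430 + 54 = 484
plot 10: 484 + 54 = 538
plot 11: 538 + 54 = 592
plot 12: 592 + 54 = 646
plot 13: 646 + 54 = 700
plot 14: 700 + 54 = 754
plot 15: 754 + 54 = 808
plot 16: 808 + 54 = 862
plot 17: 862 + 54 = 916
plot 18: 916 + 54 = 970
plot 19: 970 + 54 = 1024
plot 20: 1024 + 54 = 1078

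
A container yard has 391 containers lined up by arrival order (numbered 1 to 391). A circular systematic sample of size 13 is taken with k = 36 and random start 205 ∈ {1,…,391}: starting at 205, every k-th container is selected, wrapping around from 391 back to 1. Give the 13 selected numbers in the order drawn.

205, 241, 277, 313, 349, 385, 30, 66, 102, 138, 174, 210, 246

Selection 1: 205
Selection 2: 205 + 36 = 241
Selection 3: 241 + 36 = 277
Selection 4: 277 + 36 = 313
Selection 5: 313 + 36 = 349
Selection 6: 349 + 36 = 385
Selection 7: 385 + 36 = 421 → 421 − 391 = 30
Selection 8: 30 + 36 = 66
Selection 9: 66 + 36 = 102
Selection 10: 102 + 36 = 138
Selection 11: 138 + 36 = 174
Selection 12: 174 + 36 = 210
Selection 13: 210 + 36 = 246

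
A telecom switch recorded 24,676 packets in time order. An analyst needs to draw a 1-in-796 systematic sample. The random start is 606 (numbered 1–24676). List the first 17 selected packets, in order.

606, 1402, 2198, 2994, 3790, 4586, 5382, 6178, 6974, 7770, 8566, 9362, 10158, 10954, 11750, 12546, 13342

packet 1: 606
packet 2: 606 + 796 = 1402
packet 3: 1402 + 796 = 2198
packet 4: 2198 + 796 = 2994
packet 5: 2994 + 796 = 3790
packet 6: 3790 + 796 = 4586
packet 7: 4586 + 796 = 5382
packet 8: 5382 + 796 = 6178
packet 9: 6178 + 796 = 6974
packet 10: 6974 + 796 = 7770
packet 11: 7770 + 796 = 8566
packet 12: 8566 + 796 = 9362
packet 13: 9362 + 796 = 10158
packet 14: 10158 + 796 = 10954
packet 15: 10954 + 796 = 11750
packet 16: 11750 + 796 = 12546
packet 17: 12546 + 796 = 13342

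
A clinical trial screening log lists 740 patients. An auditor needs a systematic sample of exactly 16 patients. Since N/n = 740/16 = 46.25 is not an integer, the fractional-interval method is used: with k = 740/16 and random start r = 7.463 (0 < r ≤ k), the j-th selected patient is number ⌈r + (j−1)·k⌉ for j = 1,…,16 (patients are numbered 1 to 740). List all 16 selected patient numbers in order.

j=1: r + 0k = 7.463 → ⌈·⌉ = 8
j=2: r + 1k = 53.713 → ⌈·⌉ = 54
j=3: r + 2k = 99.963 → ⌈·⌉ = 100
j=4: r + 3k = 146.213 → ⌈·⌉ = 147
j=5: r + 4k = 192.463 → ⌈·⌉ = 193
j=6: r + 5k = 238.713 → ⌈·⌉ = 239
j=7: r + 6k = 284.963 → ⌈·⌉ = 285
j=8: r + 7k = 331.213 → ⌈·⌉ = 332
j=9: r + 8k = 377.463 → ⌈·⌉ = 378
j=10: r + 9k = 423.713 → ⌈·⌉ = 424
j=11: r + 10k = 469.963 → ⌈·⌉ = 470
j=12: r + 11k = 516.213 → ⌈·⌉ = 517
j=13: r + 12k = 562.463 → ⌈·⌉ = 563
j=14: r + 13k = 608.713 → ⌈·⌉ = 609
j=15: r + 14k = 654.963 → ⌈·⌉ = 655
j=16: r + 15k = 701.213 → ⌈·⌉ = 702

8, 54, 100, 147, 193, 239, 285, 332, 378, 424, 470, 517, 563, 609, 655, 702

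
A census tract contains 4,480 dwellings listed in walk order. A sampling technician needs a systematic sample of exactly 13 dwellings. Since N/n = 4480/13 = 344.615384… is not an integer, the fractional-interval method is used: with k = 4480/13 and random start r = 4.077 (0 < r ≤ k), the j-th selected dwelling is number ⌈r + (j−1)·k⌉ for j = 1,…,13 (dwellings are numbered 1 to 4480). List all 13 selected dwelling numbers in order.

5, 349, 694, 1038, 1383, 1728, 2072, 2417, 2762, 3106, 3451, 3795, 4140

j=1: r + 0k = 4.077 → ⌈·⌉ = 5
j=2: r + 1k = 348.692384… → ⌈·⌉ = 349
j=3: r + 2k = 693.307769… → ⌈·⌉ = 694
j=4: r + 3k = 1037.923153… → ⌈·⌉ = 1038
j=5: r + 4k = 1382.538538… → ⌈·⌉ = 1383
j=6: r + 5k = 1727.153923… → ⌈·⌉ = 1728
j=7: r + 6k = 2071.769307… → ⌈·⌉ = 2072
j=8: r + 7k = 2416.384692… → ⌈·⌉ = 2417
j=9: r + 8k = 2761.000076… → ⌈·⌉ = 2762
j=10: r + 9k = 3105.615461… → ⌈·⌉ = 3106
j=11: r + 10k = 3450.230846… → ⌈·⌉ = 3451
j=12: r + 11k = 3794.846230… → ⌈·⌉ = 3795
j=13: r + 12k = 4139.461615… → ⌈·⌉ = 4140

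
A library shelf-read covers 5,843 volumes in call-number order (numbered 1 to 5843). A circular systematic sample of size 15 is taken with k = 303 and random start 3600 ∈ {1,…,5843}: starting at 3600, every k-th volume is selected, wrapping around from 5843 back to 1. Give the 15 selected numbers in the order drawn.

Selection 1: 3600
Selection 2: 3600 + 303 = 3903
Selection 3: 3903 + 303 = 4206
Selection 4: 4206 + 303 = 4509
Selection 5: 4509 + 303 = 4812
Selection 6: 4812 + 303 = 5115
Selection 7: 5115 + 303 = 5418
Selection 8: 5418 + 303 = 5721
Selection 9: 5721 + 303 = 6024 → 6024 − 5843 = 181
Selection 10: 181 + 303 = 484
Selection 11: 484 + 303 = 787
Selection 12: 787 + 303 = 1090
Selection 13: 1090 + 303 = 1393
Selection 14: 1393 + 303 = 1696
Selection 15: 1696 + 303 = 1999

3600, 3903, 4206, 4509, 4812, 5115, 5418, 5721, 181, 484, 787, 1090, 1393, 1696, 1999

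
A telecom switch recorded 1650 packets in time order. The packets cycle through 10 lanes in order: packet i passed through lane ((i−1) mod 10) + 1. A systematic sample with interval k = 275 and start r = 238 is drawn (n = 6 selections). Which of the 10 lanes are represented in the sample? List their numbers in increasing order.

3, 8

Consecutive selections differ by k = 275, so their lane numbers differ by 275 mod 10 = 5.
gcd(275, 10) = 5, so the sample visits 10/5 = 2 distinct residues mod 10.
Start 238 is lane 8; the lanes hit are 3, 8.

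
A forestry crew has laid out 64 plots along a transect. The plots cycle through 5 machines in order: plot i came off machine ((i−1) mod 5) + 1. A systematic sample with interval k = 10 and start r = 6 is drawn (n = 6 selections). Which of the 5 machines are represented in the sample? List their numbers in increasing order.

Consecutive selections differ by k = 10, so their machine numbers differ by 10 mod 5 = 0.
gcd(10, 5) = 5, so the sample visits 5/5 = 1 distinct residues mod 5.
Start 6 is machine 1; the machines hit are 1.

1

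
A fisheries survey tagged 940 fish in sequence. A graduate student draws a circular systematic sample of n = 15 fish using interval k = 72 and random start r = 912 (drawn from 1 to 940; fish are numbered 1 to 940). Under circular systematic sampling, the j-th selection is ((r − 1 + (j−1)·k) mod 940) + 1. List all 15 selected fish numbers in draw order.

Selection 1: 912
Selection 2: 912 + 72 = 984 → 984 − 940 = 44
Selection 3: 44 + 72 = 116
Selection 4: 116 + 72 = 188
Selection 5: 188 + 72 = 260
Selection 6: 260 + 72 = 332
Selection 7: 332 + 72 = 404
Selection 8: 404 + 72 = 476
Selection 9: 476 + 72 = 548
Selection 10: 548 + 72 = 620
Selection 11: 620 + 72 = 692
Selection 12: 692 + 72 = 764
Selection 13: 764 + 72 = 836
Selection 14: 836 + 72 = 908
Selection 15: 908 + 72 = 980 → 980 − 940 = 40

912, 44, 116, 188, 260, 332, 404, 476, 548, 620, 692, 764, 836, 908, 40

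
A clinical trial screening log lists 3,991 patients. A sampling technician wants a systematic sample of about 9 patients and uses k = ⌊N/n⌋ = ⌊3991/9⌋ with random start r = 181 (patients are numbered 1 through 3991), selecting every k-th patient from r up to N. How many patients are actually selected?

9

k = ⌊3991/9⌋ = 443
Achieved size = ⌊(3991 − 181)/443⌋ + 1 = ⌊3810/443⌋ + 1 = 8 + 1 = 9
(last selection: 181 + 8×443 = 3725 ≤ 3991; next would be 4168 > 3991)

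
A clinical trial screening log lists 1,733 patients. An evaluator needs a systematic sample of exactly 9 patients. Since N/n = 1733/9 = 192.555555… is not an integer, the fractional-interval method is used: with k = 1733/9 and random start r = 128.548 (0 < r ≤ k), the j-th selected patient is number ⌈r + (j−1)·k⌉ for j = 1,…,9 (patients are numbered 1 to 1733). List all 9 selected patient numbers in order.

129, 322, 514, 707, 899, 1092, 1284, 1477, 1669

j=1: r + 0k = 128.548 → ⌈·⌉ = 129
j=2: r + 1k = 321.103555… → ⌈·⌉ = 322
j=3: r + 2k = 513.659111… → ⌈·⌉ = 514
j=4: r + 3k = 706.214666… → ⌈·⌉ = 707
j=5: r + 4k = 898.770222… → ⌈·⌉ = 899
j=6: r + 5k = 1091.325777… → ⌈·⌉ = 1092
j=7: r + 6k = 1283.881333… → ⌈·⌉ = 1284
j=8: r + 7k = 1476.436888… → ⌈·⌉ = 1477
j=9: r + 8k = 1668.992444… → ⌈·⌉ = 1669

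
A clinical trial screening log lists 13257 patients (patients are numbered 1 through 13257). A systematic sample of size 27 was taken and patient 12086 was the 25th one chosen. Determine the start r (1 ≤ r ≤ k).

302

k = 13257/27 = 491
r = 12086 − (25−1)×491 = 12086 − 11784 = 302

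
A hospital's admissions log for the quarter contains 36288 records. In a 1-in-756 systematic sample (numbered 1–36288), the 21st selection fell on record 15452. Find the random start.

332

k = 756
r = 15452 − (21−1)×756 = 15452 − 15120 = 332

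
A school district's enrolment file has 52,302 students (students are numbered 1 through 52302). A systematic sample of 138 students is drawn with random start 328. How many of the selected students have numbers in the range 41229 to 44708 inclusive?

k = 52302/138 = 379
First selection ≥ 41229: 328 + ⌈(41229−328)/379⌉·379 = 328 + 108×379 = 41260
Last selection ≤ 44708: 328 + ⌊(44708−328)/379⌋·379 = 328 + 117×379 = 44671
Count = 117 − 108 + 1 = 10

10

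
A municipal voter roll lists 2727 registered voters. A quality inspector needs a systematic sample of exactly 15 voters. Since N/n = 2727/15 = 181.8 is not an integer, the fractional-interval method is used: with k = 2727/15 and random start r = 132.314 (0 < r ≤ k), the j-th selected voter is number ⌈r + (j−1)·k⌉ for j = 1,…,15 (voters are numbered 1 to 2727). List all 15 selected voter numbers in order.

133, 315, 496, 678, 860, 1042, 1224, 1405, 1587, 1769, 1951, 2133, 2314, 2496, 2678

j=1: r + 0k = 132.314 → ⌈·⌉ = 133
j=2: r + 1k = 314.114 → ⌈·⌉ = 315
j=3: r + 2k = 495.914 → ⌈·⌉ = 496
j=4: r + 3k = 677.714 → ⌈·⌉ = 678
j=5: r + 4k = 859.514 → ⌈·⌉ = 860
j=6: r + 5k = 1041.314 → ⌈·⌉ = 1042
j=7: r + 6k = 1223.114 → ⌈·⌉ = 1224
j=8: r + 7k = 1404.914 → ⌈·⌉ = 1405
j=9: r + 8k = 1586.714 → ⌈·⌉ = 1587
j=10: r + 9k = 1768.514 → ⌈·⌉ = 1769
j=11: r + 10k = 1950.314 → ⌈·⌉ = 1951
j=12: r + 11k = 2132.114 → ⌈·⌉ = 2133
j=13: r + 12k = 2313.914 → ⌈·⌉ = 2314
j=14: r + 13k = 2495.714 → ⌈·⌉ = 2496
j=15: r + 14k = 2677.514 → ⌈·⌉ = 2678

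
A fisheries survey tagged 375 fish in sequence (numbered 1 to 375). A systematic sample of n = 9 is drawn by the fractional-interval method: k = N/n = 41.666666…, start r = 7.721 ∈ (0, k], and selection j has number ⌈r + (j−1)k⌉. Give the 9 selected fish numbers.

8, 50, 92, 133, 175, 217, 258, 300, 342

j=1: r + 0k = 7.721 → ⌈·⌉ = 8
j=2: r + 1k = 49.387666… → ⌈·⌉ = 50
j=3: r + 2k = 91.054333… → ⌈·⌉ = 92
j=4: r + 3k = 132.721 → ⌈·⌉ = 133
j=5: r + 4k = 174.387666… → ⌈·⌉ = 175
j=6: r + 5k = 216.054333… → ⌈·⌉ = 217
j=7: r + 6k = 257.721 → ⌈·⌉ = 258
j=8: r + 7k = 299.387666… → ⌈·⌉ = 300
j=9: r + 8k = 341.054333… → ⌈·⌉ = 342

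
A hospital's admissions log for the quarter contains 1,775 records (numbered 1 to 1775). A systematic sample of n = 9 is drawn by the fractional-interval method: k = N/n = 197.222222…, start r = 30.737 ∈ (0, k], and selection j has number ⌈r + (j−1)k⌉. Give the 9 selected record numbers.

j=1: r + 0k = 30.737 → ⌈·⌉ = 31
j=2: r + 1k = 227.959222… → ⌈·⌉ = 228
j=3: r + 2k = 425.181444… → ⌈·⌉ = 426
j=4: r + 3k = 622.403666… → ⌈·⌉ = 623
j=5: r + 4k = 819.625888… → ⌈·⌉ = 820
j=6: r + 5k = 1016.848111… → ⌈·⌉ = 1017
j=7: r + 6k = 1214.070333… → ⌈·⌉ = 1215
j=8: r + 7k = 1411.292555… → ⌈·⌉ = 1412
j=9: r + 8k = 1608.514777… → ⌈·⌉ = 1609

31, 228, 426, 623, 820, 1017, 1215, 1412, 1609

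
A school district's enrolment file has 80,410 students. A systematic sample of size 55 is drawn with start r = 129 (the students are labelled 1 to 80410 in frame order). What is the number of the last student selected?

k = 80410/55 = 1462
55th selection = r + (55−1)·k = 129 + 54×1462 = 129 + 78948 = 79077

79077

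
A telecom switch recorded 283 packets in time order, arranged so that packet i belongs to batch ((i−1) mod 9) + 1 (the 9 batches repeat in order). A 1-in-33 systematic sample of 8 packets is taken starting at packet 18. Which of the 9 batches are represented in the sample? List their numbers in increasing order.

Consecutive selections differ by k = 33, so their batch numbers differ by 33 mod 9 = 6.
gcd(33, 9) = 3, so the sample visits 9/3 = 3 distinct residues mod 9.
Start 18 is batch 9; the batches hit are 3, 6, 9.

3, 6, 9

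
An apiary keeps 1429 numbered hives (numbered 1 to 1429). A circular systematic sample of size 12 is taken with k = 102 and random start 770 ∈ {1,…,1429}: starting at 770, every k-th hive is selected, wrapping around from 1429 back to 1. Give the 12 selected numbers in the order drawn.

Selection 1: 770
Selection 2: 770 + 102 = 872
Selection 3: 872 + 102 = 974
Selection 4: 974 + 102 = 1076
Selection 5: 1076 + 102 = 1178
Selection 6: 1178 + 102 = 1280
Selection 7: 1280 + 102 = 1382
Selection 8: 1382 + 102 = 1484 → 1484 − 1429 = 55
Selection 9: 55 + 102 = 157
Selection 10: 157 + 102 = 259
Selection 11: 259 + 102 = 361
Selection 12: 361 + 102 = 463

770, 872, 974, 1076, 1178, 1280, 1382, 55, 157, 259, 361, 463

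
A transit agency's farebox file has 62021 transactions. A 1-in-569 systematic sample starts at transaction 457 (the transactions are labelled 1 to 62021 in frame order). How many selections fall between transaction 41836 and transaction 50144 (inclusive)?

k = 569
First selection ≥ 41836: 457 + ⌈(41836−457)/569⌉·569 = 457 + 73×569 = 41994
Last selection ≤ 50144: 457 + ⌊(50144−457)/569⌋·569 = 457 + 87×569 = 49960
Count = 87 − 73 + 1 = 15

15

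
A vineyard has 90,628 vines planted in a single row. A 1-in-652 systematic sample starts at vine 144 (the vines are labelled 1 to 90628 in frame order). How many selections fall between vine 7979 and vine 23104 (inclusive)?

k = 652
First selection ≥ 7979: 144 + ⌈(7979−144)/652⌉·652 = 144 + 13×652 = 8620
Last selection ≤ 23104: 144 + ⌊(23104−144)/652⌋·652 = 144 + 35×652 = 22964
Count = 35 − 13 + 1 = 23

23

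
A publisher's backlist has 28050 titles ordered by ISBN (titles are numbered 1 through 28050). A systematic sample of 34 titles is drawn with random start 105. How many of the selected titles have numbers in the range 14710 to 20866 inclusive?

k = 28050/34 = 825
First selection ≥ 14710: 105 + ⌈(14710−105)/825⌉·825 = 105 + 18×825 = 14955
Last selection ≤ 20866: 105 + ⌊(20866−105)/825⌋·825 = 105 + 25×825 = 20730
Count = 25 − 18 + 1 = 8

8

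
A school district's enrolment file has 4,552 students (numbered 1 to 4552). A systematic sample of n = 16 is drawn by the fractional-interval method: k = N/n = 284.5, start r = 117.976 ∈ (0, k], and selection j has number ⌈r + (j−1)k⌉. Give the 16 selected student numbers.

j=1: r + 0k = 117.976 → ⌈·⌉ = 118
j=2: r + 1k = 402.476 → ⌈·⌉ = 403
j=3: r + 2k = 686.976 → ⌈·⌉ = 687
j=4: r + 3k = 971.476 → ⌈·⌉ = 972
j=5: r + 4k = 1255.976 → ⌈·⌉ = 1256
j=6: r + 5k = 1540.476 → ⌈·⌉ = 1541
j=7: r + 6k = 1824.976 → ⌈·⌉ = 1825
j=8: r + 7k = 2109.476 → ⌈·⌉ = 2110
j=9: r + 8k = 2393.976 → ⌈·⌉ = 2394
j=10: r + 9k = 2678.476 → ⌈·⌉ = 2679
j=11: r + 10k = 2962.976 → ⌈·⌉ = 2963
j=12: r + 11k = 3247.476 → ⌈·⌉ = 3248
j=13: r + 12k = 3531.976 → ⌈·⌉ = 3532
j=14: r + 13k = 3816.476 → ⌈·⌉ = 3817
j=15: r + 14k = 4100.976 → ⌈·⌉ = 4101
j=16: r + 15k = 4385.476 → ⌈·⌉ = 4386

118, 403, 687, 972, 1256, 1541, 1825, 2110, 2394, 2679, 2963, 3248, 3532, 3817, 4101, 4386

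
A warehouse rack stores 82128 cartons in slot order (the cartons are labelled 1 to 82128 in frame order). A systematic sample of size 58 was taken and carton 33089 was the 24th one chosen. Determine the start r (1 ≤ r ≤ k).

k = 82128/58 = 1416
r = 33089 − (24−1)×1416 = 33089 − 32568 = 521

521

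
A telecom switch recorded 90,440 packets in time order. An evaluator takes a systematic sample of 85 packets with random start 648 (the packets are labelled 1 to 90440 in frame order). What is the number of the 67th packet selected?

k = 90440/85 = 1064
67th selection = r + (67−1)·k = 648 + 66×1064 = 648 + 70224 = 70872

70872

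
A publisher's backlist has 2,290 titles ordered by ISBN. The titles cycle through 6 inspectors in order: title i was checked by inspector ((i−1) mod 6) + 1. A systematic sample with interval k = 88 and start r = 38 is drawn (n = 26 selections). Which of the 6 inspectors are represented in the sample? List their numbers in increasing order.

Consecutive selections differ by k = 88, so their inspector numbers differ by 88 mod 6 = 4.
gcd(88, 6) = 2, so the sample visits 6/2 = 3 distinct residues mod 6.
Start 38 is inspector 2; the inspectors hit are 2, 4, 6.

2, 4, 6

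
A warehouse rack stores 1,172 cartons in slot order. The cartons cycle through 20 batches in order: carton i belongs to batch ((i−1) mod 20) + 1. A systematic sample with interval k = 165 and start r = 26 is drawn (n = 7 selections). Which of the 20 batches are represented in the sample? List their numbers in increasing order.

1, 6, 11, 16

Consecutive selections differ by k = 165, so their batch numbers differ by 165 mod 20 = 5.
gcd(165, 20) = 5, so the sample visits 20/5 = 4 distinct residues mod 20.
Start 26 is batch 6; the batches hit are 1, 6, 11, 16.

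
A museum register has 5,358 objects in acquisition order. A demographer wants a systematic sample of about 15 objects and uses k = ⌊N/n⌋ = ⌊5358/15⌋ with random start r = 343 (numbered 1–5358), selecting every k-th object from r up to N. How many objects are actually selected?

k = ⌊5358/15⌋ = 357
Achieved size = ⌊(5358 − 343)/357⌋ + 1 = ⌊5015/357⌋ + 1 = 14 + 1 = 15
(last selection: 343 + 14×357 = 5341 ≤ 5358; next would be 5698 > 5358)

15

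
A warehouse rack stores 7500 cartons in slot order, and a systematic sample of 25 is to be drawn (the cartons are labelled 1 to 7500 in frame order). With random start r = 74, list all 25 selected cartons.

k = N/n = 7500/25 = 300
carton 1: 74
carton 2: 74 + 300 = 374
carton 3: 374 + 300 = 674
carton 4: 674 + 300 = 974
carton 5: 974 + 300 = 1274
carton 6: 1274 + 300 = 1574
carton 7: 1574 + 300 = 1874
carton 8: 1874 + 300 = 2174
carton 9: 2174 + 300 = 2474
carton 10: 2474 + 300 = 2774
carton 11: 2774 + 300 = 3074
carton 12: 3074 + 300 = 3374
carton 13: 3374 + 300 = 3674
carton 14: 3674 + 300 = 3974
carton 15: 3974 + 300 = 4274
carton 16: 4274 + 300 = 4574
carton 17: 4574 + 300 = 4874
carton 18: 4874 + 300 = 5174
carton 19: 5174 + 300 = 5474
carton 20: 5474 + 300 = 5774
carton 21: 5774 + 300 = 6074
carton 22: 6074 + 300 = 6374
carton 23: 6374 + 300 = 6674
carton 24: 6674 + 300 = 6974
carton 25: 6974 + 300 = 7274

74, 374, 674, 974, 1274, 1574, 1874, 2174, 2474, 2774, 3074, 3374, 3674, 3974, 4274, 4574, 4874, 5174, 5474, 5774, 6074, 6374, 6674, 6974, 7274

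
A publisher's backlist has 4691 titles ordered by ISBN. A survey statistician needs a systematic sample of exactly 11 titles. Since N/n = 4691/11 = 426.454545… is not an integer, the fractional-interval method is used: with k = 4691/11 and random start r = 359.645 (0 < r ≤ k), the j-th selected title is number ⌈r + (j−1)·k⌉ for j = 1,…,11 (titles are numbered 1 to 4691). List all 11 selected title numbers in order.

360, 787, 1213, 1640, 2066, 2492, 2919, 3345, 3772, 4198, 4625

j=1: r + 0k = 359.645 → ⌈·⌉ = 360
j=2: r + 1k = 786.099545… → ⌈·⌉ = 787
j=3: r + 2k = 1212.554090… → ⌈·⌉ = 1213
j=4: r + 3k = 1639.008636… → ⌈·⌉ = 1640
j=5: r + 4k = 2065.463181… → ⌈·⌉ = 2066
j=6: r + 5k = 2491.917727… → ⌈·⌉ = 2492
j=7: r + 6k = 2918.372272… → ⌈·⌉ = 2919
j=8: r + 7k = 3344.826818… → ⌈·⌉ = 3345
j=9: r + 8k = 3771.281363… → ⌈·⌉ = 3772
j=10: r + 9k = 4197.735909… → ⌈·⌉ = 4198
j=11: r + 10k = 4624.190454… → ⌈·⌉ = 4625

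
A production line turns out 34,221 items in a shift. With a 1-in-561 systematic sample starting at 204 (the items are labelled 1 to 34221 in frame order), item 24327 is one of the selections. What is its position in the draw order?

k = 561
position = (24327 − 204)/561 + 1 = 24123/561 + 1 = 43 + 1 = 44

44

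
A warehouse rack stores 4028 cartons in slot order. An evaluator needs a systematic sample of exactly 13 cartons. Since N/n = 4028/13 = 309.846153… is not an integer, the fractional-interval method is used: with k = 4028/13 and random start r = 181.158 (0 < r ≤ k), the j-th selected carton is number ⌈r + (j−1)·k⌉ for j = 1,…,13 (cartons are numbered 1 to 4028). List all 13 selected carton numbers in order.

j=1: r + 0k = 181.158 → ⌈·⌉ = 182
j=2: r + 1k = 491.004153… → ⌈·⌉ = 492
j=3: r + 2k = 800.850307… → ⌈·⌉ = 801
j=4: r + 3k = 1110.696461… → ⌈·⌉ = 1111
j=5: r + 4k = 1420.542615… → ⌈·⌉ = 1421
j=6: r + 5k = 1730.388769… → ⌈·⌉ = 1731
j=7: r + 6k = 2040.234923… → ⌈·⌉ = 2041
j=8: r + 7k = 2350.081076… → ⌈·⌉ = 2351
j=9: r + 8k = 2659.927230… → ⌈·⌉ = 2660
j=10: r + 9k = 2969.773384… → ⌈·⌉ = 2970
j=11: r + 10k = 3279.619538… → ⌈·⌉ = 3280
j=12: r + 11k = 3589.465692… → ⌈·⌉ = 3590
j=13: r + 12k = 3899.311846… → ⌈·⌉ = 3900

182, 492, 801, 1111, 1421, 1731, 2041, 2351, 2660, 2970, 3280, 3590, 3900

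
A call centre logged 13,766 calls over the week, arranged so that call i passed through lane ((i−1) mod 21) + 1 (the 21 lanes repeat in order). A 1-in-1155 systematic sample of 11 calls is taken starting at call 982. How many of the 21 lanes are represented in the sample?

1

Consecutive selections differ by k = 1155, so their lane numbers differ by 1155 mod 21 = 0.
gcd(1155, 21) = 21, so the sample visits 21/21 = 1 distinct residues mod 21.
Start 982 is lane 16; the lanes hit are 16.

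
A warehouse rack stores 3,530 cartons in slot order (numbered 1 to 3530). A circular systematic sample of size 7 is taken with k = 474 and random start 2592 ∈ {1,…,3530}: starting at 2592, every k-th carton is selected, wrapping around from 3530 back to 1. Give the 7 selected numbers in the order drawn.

Selection 1: 2592
Selection 2: 2592 + 474 = 3066
Selection 3: 3066 + 474 = 3540 → 3540 − 3530 = 10
Selection 4: 10 + 474 = 484
Selection 5: 484 + 474 = 958
Selection 6: 958 + 474 = 1432
Selection 7: 1432 + 474 = 1906

2592, 3066, 10, 484, 958, 1432, 1906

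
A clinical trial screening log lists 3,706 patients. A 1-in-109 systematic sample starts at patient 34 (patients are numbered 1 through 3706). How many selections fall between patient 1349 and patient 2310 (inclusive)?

k = 109
First selection ≥ 1349: 34 + ⌈(1349−34)/109⌉·109 = 34 + 13×109 = 1451
Last selection ≤ 2310: 34 + ⌊(2310−34)/109⌋·109 = 34 + 20×109 = 2214
Count = 20 − 13 + 1 = 8

8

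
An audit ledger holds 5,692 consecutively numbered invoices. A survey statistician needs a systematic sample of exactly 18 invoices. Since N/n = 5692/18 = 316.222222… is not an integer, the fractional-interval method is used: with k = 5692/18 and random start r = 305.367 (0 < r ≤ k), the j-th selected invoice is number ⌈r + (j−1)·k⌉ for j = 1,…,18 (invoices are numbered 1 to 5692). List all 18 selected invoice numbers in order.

306, 622, 938, 1255, 1571, 1887, 2203, 2519, 2836, 3152, 3468, 3784, 4101, 4417, 4733, 5049, 5365, 5682

j=1: r + 0k = 305.367 → ⌈·⌉ = 306
j=2: r + 1k = 621.589222… → ⌈·⌉ = 622
j=3: r + 2k = 937.811444… → ⌈·⌉ = 938
j=4: r + 3k = 1254.033666… → ⌈·⌉ = 1255
j=5: r + 4k = 1570.255888… → ⌈·⌉ = 1571
j=6: r + 5k = 1886.478111… → ⌈·⌉ = 1887
j=7: r + 6k = 2202.700333… → ⌈·⌉ = 2203
j=8: r + 7k = 2518.922555… → ⌈·⌉ = 2519
j=9: r + 8k = 2835.144777… → ⌈·⌉ = 2836
j=10: r + 9k = 3151.367 → ⌈·⌉ = 3152
j=11: r + 10k = 3467.589222… → ⌈·⌉ = 3468
j=12: r + 11k = 3783.811444… → ⌈·⌉ = 3784
j=13: r + 12k = 4100.033666… → ⌈·⌉ = 4101
j=14: r + 13k = 4416.255888… → ⌈·⌉ = 4417
j=15: r + 14k = 4732.478111… → ⌈·⌉ = 4733
j=16: r + 15k = 5048.700333… → ⌈·⌉ = 5049
j=17: r + 16k = 5364.922555… → ⌈·⌉ = 5365
j=18: r + 17k = 5681.144777… → ⌈·⌉ = 5682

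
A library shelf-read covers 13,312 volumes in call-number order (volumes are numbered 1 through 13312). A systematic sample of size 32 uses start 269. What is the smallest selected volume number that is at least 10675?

k = 13312/32 = 416
Steps past start: ⌈(10675 − 269)/416⌉ = ⌈10406/416⌉ = 26
Selected volume: 269 + 26×416 = 11085

11085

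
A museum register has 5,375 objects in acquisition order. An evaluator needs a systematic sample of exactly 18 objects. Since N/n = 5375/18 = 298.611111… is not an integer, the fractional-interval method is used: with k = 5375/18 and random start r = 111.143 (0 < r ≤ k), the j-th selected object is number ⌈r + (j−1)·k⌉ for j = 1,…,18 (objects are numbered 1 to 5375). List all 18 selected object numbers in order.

j=1: r + 0k = 111.143 → ⌈·⌉ = 112
j=2: r + 1k = 409.754111… → ⌈·⌉ = 410
j=3: r + 2k = 708.365222… → ⌈·⌉ = 709
j=4: r + 3k = 1006.976333… → ⌈·⌉ = 1007
j=5: r + 4k = 1305.587444… → ⌈·⌉ = 1306
j=6: r + 5k = 1604.198555… → ⌈·⌉ = 1605
j=7: r + 6k = 1902.809666… → ⌈·⌉ = 1903
j=8: r + 7k = 2201.420777… → ⌈·⌉ = 2202
j=9: r + 8k = 2500.031888… → ⌈·⌉ = 2501
j=10: r + 9k = 2798.643 → ⌈·⌉ = 2799
j=11: r + 10k = 3097.254111… → ⌈·⌉ = 3098
j=12: r + 11k = 3395.865222… → ⌈·⌉ = 3396
j=13: r + 12k = 3694.476333… → ⌈·⌉ = 3695
j=14: r + 13k = 3993.087444… → ⌈·⌉ = 3994
j=15: r + 14k = 4291.698555… → ⌈·⌉ = 4292
j=16: r + 15k = 4590.309666… → ⌈·⌉ = 4591
j=17: r + 16k = 4888.920777… → ⌈·⌉ = 4889
j=18: r + 17k = 5187.531888… → ⌈·⌉ = 5188

112, 410, 709, 1007, 1306, 1605, 1903, 2202, 2501, 2799, 3098, 3396, 3695, 3994, 4292, 4591, 4889, 5188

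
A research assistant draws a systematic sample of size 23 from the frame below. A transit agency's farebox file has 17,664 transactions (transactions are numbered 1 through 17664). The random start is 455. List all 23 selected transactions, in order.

455, 1223, 1991, 2759, 3527, 4295, 5063, 5831, 6599, 7367, 8135, 8903, 9671, 10439, 11207, 11975, 12743, 13511, 14279, 15047, 15815, 16583, 17351

k = N/n = 17664/23 = 768
transaction 1: 455
transaction 2: 455 + 768 = 1223
transaction 3: 1223 + 768 = 1991
transaction 4: 1991 + 768 = 2759
transaction 5: 2759 + 768 = 3527
transaction 6: 3527 + 768 = 4295
transaction 7: 4295 + 768 = 5063
transaction 8: 5063 + 768 = 5831
transaction 9: 5831 + 768 = 6599
transaction 10: 6599 + 768 = 7367
transaction 11: 7367 + 768 = 8135
transaction 12: 8135 + 768 = 8903
transaction 13: 8903 + 768 = 9671
transaction 14: 9671 + 768 = 10439
transaction 15: 10439 + 768 = 11207
transaction 16: 11207 + 768 = 11975
transaction 17: 11975 + 768 = 12743
transaction 18: 12743 + 768 = 13511
transaction 19: 13511 + 768 = 14279
transaction 20: 14279 + 768 = 15047
transaction 21: 15047 + 768 = 15815
transaction 22: 15815 + 768 = 16583
transaction 23: 16583 + 768 = 17351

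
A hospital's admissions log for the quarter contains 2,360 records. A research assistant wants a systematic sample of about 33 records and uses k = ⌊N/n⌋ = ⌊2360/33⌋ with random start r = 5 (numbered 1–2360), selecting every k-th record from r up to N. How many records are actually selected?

k = ⌊2360/33⌋ = 71
Achieved size = ⌊(2360 − 5)/71⌋ + 1 = ⌊2355/71⌋ + 1 = 33 + 1 = 34
(last selection: 5 + 33×71 = 2348 ≤ 2360; next would be 2419 > 2360)

34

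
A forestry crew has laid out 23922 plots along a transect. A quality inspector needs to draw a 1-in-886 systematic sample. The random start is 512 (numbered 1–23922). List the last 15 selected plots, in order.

11144, 12030, 12916, 13802, 14688, 15574, 16460, 17346, 18232, 19118, 20004, 20890, 21776, 22662, 23548

13th selection = 512 + 12×886 = 11144
14th: 11144 + 886 = 12030
15th: 12030 + 886 = 12916
16th: 12916 + 886 = 13802
17th: 13802 + 886 = 14688
18th: 14688 + 886 = 15574
19th: 15574 + 886 = 16460
20th: 16460 + 886 = 17346
21st: 17346 + 886 = 18232
22nd: 18232 + 886 = 19118
23rd: 19118 + 886 = 20004
24th: 20004 + 886 = 20890
25th: 20890 + 886 = 21776
26th: 21776 + 886 = 22662
27th: 22662 + 886 = 23548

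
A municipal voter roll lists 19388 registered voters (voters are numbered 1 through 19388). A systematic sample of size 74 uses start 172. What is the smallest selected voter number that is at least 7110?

k = 19388/74 = 262
Steps past start: ⌈(7110 − 172)/262⌉ = ⌈6938/262⌉ = 27
Selected voter: 172 + 27×262 = 7246

7246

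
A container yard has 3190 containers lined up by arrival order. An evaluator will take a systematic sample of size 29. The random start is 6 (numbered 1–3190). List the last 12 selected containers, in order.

k = N/n = 3190/29 = 110
18th selection = 6 + 17×110 = 1876
19th: 1876 + 110 = 1986
20th: 1986 + 110 = 2096
21st: 2096 + 110 = 2206
22nd: 2206 + 110 = 2316
23rd: 2316 + 110 = 2426
24th: 2426 + 110 = 2536
25th: 2536 + 110 = 2646
26th: 2646 + 110 = 2756
27th: 2756 + 110 = 2866
28th: 2866 + 110 = 2976
29th: 2976 + 110 = 3086

1876, 1986, 2096, 2206, 2316, 2426, 2536, 2646, 2756, 2866, 2976, 3086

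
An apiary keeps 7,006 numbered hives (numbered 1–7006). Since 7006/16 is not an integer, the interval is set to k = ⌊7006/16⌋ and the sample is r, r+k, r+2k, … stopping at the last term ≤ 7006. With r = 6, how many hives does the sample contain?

k = ⌊7006/16⌋ = 437
Achieved size = ⌊(7006 − 6)/437⌋ + 1 = ⌊7000/437⌋ + 1 = 16 + 1 = 17
(last selection: 6 + 16×437 = 6998 ≤ 7006; next would be 7435 > 7006)

17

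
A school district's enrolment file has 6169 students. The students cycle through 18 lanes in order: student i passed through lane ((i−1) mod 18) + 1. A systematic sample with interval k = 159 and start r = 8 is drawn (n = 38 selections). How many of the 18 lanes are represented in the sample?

Consecutive selections differ by k = 159, so their lane numbers differ by 159 mod 18 = 15.
gcd(159, 18) = 3, so the sample visits 18/3 = 6 distinct residues mod 18.
Start 8 is lane 8; the lanes hit are 2, 5, 8, 11, 14, 17.

6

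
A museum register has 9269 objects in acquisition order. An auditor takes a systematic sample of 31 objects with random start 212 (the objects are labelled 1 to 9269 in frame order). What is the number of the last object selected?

9182

k = 9269/31 = 299
31st selection = r + (31−1)·k = 212 + 30×299 = 212 + 8970 = 9182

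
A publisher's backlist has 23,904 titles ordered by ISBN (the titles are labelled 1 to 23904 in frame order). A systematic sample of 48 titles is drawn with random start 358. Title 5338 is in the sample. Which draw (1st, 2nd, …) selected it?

11

k = 23904/48 = 498
position = (5338 − 358)/498 + 1 = 4980/498 + 1 = 10 + 1 = 11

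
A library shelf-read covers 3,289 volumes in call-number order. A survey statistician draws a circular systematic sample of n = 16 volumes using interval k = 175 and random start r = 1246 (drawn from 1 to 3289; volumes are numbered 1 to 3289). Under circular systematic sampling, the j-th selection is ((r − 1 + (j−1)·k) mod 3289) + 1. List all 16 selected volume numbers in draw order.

Selection 1: 1246
Selection 2: 1246 + 175 = 1421
Selection 3: 1421 + 175 = 1596
Selection 4: 1596 + 175 = 1771
Selection 5: 1771 + 175 = 1946
Selection 6: 1946 + 175 = 2121
Selection 7: 2121 + 175 = 2296
Selection 8: 2296 + 175 = 2471
Selection 9: 2471 + 175 = 2646
Selection 10: 2646 + 175 = 2821
Selection 11: 2821 + 175 = 2996
Selection 12: 2996 + 175 = 3171
Selection 13: 3171 + 175 = 3346 → 3346 − 3289 = 57
Selection 14: 57 + 175 = 232
Selection 15: 232 + 175 = 407
Selection 16: 407 + 175 = 582

1246, 1421, 1596, 1771, 1946, 2121, 2296, 2471, 2646, 2821, 2996, 3171, 57, 232, 407, 582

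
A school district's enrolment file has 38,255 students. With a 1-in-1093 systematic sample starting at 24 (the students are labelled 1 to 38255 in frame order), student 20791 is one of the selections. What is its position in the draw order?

k = 1093
position = (20791 − 24)/1093 + 1 = 20767/1093 + 1 = 19 + 1 = 20

20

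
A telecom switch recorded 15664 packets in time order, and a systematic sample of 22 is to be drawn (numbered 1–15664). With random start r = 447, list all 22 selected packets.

447, 1159, 1871, 2583, 3295, 4007, 4719, 5431, 6143, 6855, 7567, 8279, 8991, 9703, 10415, 11127, 11839, 12551, 13263, 13975, 14687, 15399

k = N/n = 15664/22 = 712
packet 1: 447
packet 2: 447 + 712 = 1159
packet 3: 1159 + 712 = 1871
packet 4: 1871 + 712 = 2583
packet 5: 2583 + 712 = 3295
packet 6: 3295 + 712 = 4007
packet 7: 4007 + 712 = 4719
packet 8: 4719 + 712 = 5431
packet 9: 5431 + 712 = 6143
packet 10: 6143 + 712 = 6855
packet 11: 6855 + 712 = 7567
packet 12: 7567 + 712 = 8279
packet 13: 8279 + 712 = 8991
packet 14: 8991 + 712 = 9703
packet 15: 9703 + 712 = 10415
packet 16: 10415 + 712 = 11127
packet 17: 11127 + 712 = 11839
packet 18: 11839 + 712 = 12551
packet 19: 12551 + 712 = 13263
packet 20: 13263 + 712 = 13975
packet 21: 13975 + 712 = 14687
packet 22: 14687 + 712 = 15399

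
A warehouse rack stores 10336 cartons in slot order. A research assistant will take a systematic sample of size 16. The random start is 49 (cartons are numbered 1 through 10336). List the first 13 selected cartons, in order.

49, 695, 1341, 1987, 2633, 3279, 3925, 4571, 5217, 5863, 6509, 7155, 7801

k = N/n = 10336/16 = 646
carton 1: 49
carton 2: 49 + 646 = 695
carton 3: 695 + 646 = 1341
carton 4: 1341 + 646 = 1987
carton 5: 1987 + 646 = 2633
carton 6: 2633 + 646 = 3279
carton 7: 3279 + 646 = 3925
carton 8: 3925 + 646 = 4571
carton 9: 4571 + 646 = 5217
carton 10: 5217 + 646 = 5863
carton 11: 5863 + 646 = 6509
carton 12: 6509 + 646 = 7155
carton 13: 7155 + 646 = 7801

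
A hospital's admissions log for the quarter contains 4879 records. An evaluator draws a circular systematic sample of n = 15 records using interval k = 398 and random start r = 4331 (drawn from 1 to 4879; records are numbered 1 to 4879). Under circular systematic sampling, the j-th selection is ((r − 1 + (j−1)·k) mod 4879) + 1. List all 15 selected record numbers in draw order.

4331, 4729, 248, 646, 1044, 1442, 1840, 2238, 2636, 3034, 3432, 3830, 4228, 4626, 145

Selection 1: 4331
Selection 2: 4331 + 398 = 4729
Selection 3: 4729 + 398 = 5127 → 5127 − 4879 = 248
Selection 4: 248 + 398 = 646
Selection 5: 646 + 398 = 1044
Selection 6: 1044 + 398 = 1442
Selection 7: 1442 + 398 = 1840
Selection 8: 1840 + 398 = 2238
Selection 9: 2238 + 398 = 2636
Selection 10: 2636 + 398 = 3034
Selection 11: 3034 + 398 = 3432
Selection 12: 3432 + 398 = 3830
Selection 13: 3830 + 398 = 4228
Selection 14: 4228 + 398 = 4626
Selection 15: 4626 + 398 = 5024 → 5024 − 4879 = 145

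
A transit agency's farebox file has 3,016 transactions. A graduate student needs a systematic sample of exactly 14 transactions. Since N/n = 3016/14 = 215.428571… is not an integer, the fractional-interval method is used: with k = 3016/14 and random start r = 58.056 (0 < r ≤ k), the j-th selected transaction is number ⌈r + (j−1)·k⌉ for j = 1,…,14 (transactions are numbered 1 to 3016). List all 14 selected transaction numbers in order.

59, 274, 489, 705, 920, 1136, 1351, 1567, 1782, 1997, 2213, 2428, 2644, 2859

j=1: r + 0k = 58.056 → ⌈·⌉ = 59
j=2: r + 1k = 273.484571… → ⌈·⌉ = 274
j=3: r + 2k = 488.913142… → ⌈·⌉ = 489
j=4: r + 3k = 704.341714… → ⌈·⌉ = 705
j=5: r + 4k = 919.770285… → ⌈·⌉ = 920
j=6: r + 5k = 1135.198857… → ⌈·⌉ = 1136
j=7: r + 6k = 1350.627428… → ⌈·⌉ = 1351
j=8: r + 7k = 1566.056 → ⌈·⌉ = 1567
j=9: r + 8k = 1781.484571… → ⌈·⌉ = 1782
j=10: r + 9k = 1996.913142… → ⌈·⌉ = 1997
j=11: r + 10k = 2212.341714… → ⌈·⌉ = 2213
j=12: r + 11k = 2427.770285… → ⌈·⌉ = 2428
j=13: r + 12k = 2643.198857… → ⌈·⌉ = 2644
j=14: r + 13k = 2858.627428… → ⌈·⌉ = 2859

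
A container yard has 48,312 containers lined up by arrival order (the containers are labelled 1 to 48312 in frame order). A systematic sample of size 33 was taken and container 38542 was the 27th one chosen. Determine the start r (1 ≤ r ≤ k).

478

k = 48312/33 = 1464
r = 38542 − (27−1)×1464 = 38542 − 38064 = 478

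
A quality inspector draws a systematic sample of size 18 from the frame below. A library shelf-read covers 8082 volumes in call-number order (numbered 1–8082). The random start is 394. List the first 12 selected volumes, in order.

394, 843, 1292, 1741, 2190, 2639, 3088, 3537, 3986, 4435, 4884, 5333

k = N/n = 8082/18 = 449
volume 1: 394
volume 2: 394 + 449 = 843
volume 3: 843 + 449 = 1292
volume 4: 1292 + 449 = 1741
volume 5: 1741 + 449 = 2190
volume 6: 2190 + 449 = 2639
volume 7: 2639 + 449 = 3088
volume 8: 3088 + 449 = 3537
volume 9: 3537 + 449 = 3986
volume 10: 3986 + 449 = 4435
volume 11: 4435 + 449 = 4884
volume 12: 4884 + 449 = 5333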